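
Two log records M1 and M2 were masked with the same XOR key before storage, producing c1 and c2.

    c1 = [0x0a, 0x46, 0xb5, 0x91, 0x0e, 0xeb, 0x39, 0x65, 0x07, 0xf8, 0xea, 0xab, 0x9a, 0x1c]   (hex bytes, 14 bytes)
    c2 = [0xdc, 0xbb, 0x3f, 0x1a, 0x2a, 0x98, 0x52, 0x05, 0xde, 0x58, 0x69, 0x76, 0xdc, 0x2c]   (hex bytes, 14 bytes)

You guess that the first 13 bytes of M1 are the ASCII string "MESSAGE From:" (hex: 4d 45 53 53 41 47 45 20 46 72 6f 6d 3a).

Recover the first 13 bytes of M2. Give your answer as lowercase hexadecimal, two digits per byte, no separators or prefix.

First, c1 ⊕ c2 = (M1 ⊕ K) ⊕ (M2 ⊕ K) = M1 ⊕ M2, so the key drops out. Then M2 = (M1 ⊕ M2) ⊕ M1 over the first 13 bytes.
byte 0: (0a xor dc) xor 4d = d6 xor 4d = 9b
byte 1: (46 xor bb) xor 45 = fd xor 45 = b8
byte 2: (b5 xor 3f) xor 53 = 8a xor 53 = d9
byte 3: (91 xor 1a) xor 53 = 8b xor 53 = d8
byte 4: (0e xor 2a) xor 41 = 24 xor 41 = 65
byte 5: (eb xor 98) xor 47 = 73 xor 47 = 34
byte 6: (39 xor 52) xor 45 = 6b xor 45 = 2e
byte 7: (65 xor 05) xor 20 = 60 xor 20 = 40
byte 8: (07 xor de) xor 46 = d9 xor 46 = 9f
byte 9: (f8 xor 58) xor 72 = a0 xor 72 = d2
byte 10: (ea xor 69) xor 6f = 83 xor 6f = ec
byte 11: (ab xor 76) xor 6d = dd xor 6d = b0
byte 12: (9a xor dc) xor 3a = 46 xor 3a = 7c

9bb8d9d865342e409fd2ecb07c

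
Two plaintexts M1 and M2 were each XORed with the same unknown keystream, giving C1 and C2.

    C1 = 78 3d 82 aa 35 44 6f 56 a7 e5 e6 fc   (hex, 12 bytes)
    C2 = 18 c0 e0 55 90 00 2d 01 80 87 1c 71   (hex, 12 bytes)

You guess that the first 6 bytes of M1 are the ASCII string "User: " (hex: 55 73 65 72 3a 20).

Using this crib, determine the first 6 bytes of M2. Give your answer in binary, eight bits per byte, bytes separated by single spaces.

First, C1 ⊕ C2 = (M1 ⊕ K) ⊕ (M2 ⊕ K) = M1 ⊕ M2, so the key drops out. Then M2 = (M1 ⊕ M2) ⊕ M1 over the first 6 bytes.
byte 0: (78 ⊕ 18) ⊕ 55 = 60 ⊕ 55 = 35
byte 1: (3d ⊕ c0) ⊕ 73 = fd ⊕ 73 = 8e
byte 2: (82 ⊕ e0) ⊕ 65 = 62 ⊕ 65 = 07
byte 3: (aa ⊕ 55) ⊕ 72 = ff ⊕ 72 = 8d
byte 4: (35 ⊕ 90) ⊕ 3a = a5 ⊕ 3a = 9f
byte 5: (44 ⊕ 00) ⊕ 20 = 44 ⊕ 20 = 64

00110101 10001110 00000111 10001101 10011111 01100100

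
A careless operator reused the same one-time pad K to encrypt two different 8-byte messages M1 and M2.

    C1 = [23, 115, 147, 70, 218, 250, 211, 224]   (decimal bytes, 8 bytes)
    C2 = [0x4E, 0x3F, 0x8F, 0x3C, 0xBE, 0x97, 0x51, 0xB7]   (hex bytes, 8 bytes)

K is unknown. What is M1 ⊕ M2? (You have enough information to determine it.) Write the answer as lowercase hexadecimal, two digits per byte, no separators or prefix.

C1 ⊕ C2 = (M1 ⊕ K) ⊕ (M2 ⊕ K) = M1 ⊕ M2 — the shared key cancels under XOR.
byte 0: 00010111 ^ 01001110 = 01011001
byte 1: 01110011 ^ 00111111 = 01001100
byte 2: 10010011 ^ 10001111 = 00011100
byte 3: 01000110 ^ 00111100 = 01111010
byte 4: 11011010 ^ 10111110 = 01100100
byte 5: 11111010 ^ 10010111 = 01101101
byte 6: 11010011 ^ 01010001 = 10000010
byte 7: 11100000 ^ 10110111 = 01010111

594c1c7a646d8257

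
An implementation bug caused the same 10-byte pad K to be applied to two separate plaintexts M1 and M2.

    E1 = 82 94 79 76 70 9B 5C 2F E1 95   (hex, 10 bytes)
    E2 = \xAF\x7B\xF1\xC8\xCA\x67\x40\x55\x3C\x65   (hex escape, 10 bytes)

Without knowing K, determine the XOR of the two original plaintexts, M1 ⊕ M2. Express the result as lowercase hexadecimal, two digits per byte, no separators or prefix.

2def88bebafc1c7addf0

E1 ⊕ E2 = (M1 ⊕ K) ⊕ (M2 ⊕ K) = M1 ⊕ M2 — the shared key cancels under XOR.
130 xor 175 =  45
148 xor 123 = 239
121 xor 241 = 136
118 xor 200 = 190
112 xor 202 = 186
155 xor 103 = 252
 92 xor  64 =  28
 47 xor  85 = 122
225 xor  60 = 221
149 xor 101 = 240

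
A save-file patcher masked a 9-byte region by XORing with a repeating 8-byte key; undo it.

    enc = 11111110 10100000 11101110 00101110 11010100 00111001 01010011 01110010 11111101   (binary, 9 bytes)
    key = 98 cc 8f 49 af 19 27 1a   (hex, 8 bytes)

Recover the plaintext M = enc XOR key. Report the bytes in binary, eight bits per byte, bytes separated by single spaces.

01100110 01101100 01100001 01100111 01111011 00100000 01110100 01101000 01100101

The 8-byte key repeats, so the effective keystream is 98 cc 8f 49 af 19 27 1a 98.
byte 0: fe xor 98 = 66
byte 1: a0 xor cc = 6c
byte 2: ee xor 8f = 61
byte 3: 2e xor 49 = 67
byte 4: d4 xor af = 7b
byte 5: 39 xor 19 = 20
byte 6: 53 xor 27 = 74
byte 7: 72 xor 1a = 68
byte 8: fd xor 98 = 65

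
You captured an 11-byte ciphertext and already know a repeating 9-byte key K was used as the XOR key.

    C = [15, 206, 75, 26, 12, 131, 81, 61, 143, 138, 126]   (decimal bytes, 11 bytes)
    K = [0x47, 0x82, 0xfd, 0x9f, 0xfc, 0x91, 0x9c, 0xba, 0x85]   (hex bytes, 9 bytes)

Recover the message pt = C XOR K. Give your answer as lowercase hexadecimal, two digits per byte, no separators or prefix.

484cb685f012cd870acdfc

The 9-byte key repeats, so the effective keystream is 47 82 fd 9f fc 91 9c ba 85 47 82.
byte 0:  15 ⊕  71 =  72
byte 1: 206 ⊕ 130 =  76
byte 2:  75 ⊕ 253 = 182
byte 3:  26 ⊕ 159 = 133
byte 4:  12 ⊕ 252 = 240
byte 5: 131 ⊕ 145 =  18
byte 6:  81 ⊕ 156 = 205
byte 7:  61 ⊕ 186 = 135
byte 8: 143 ⊕ 133 =  10
byte 9: 138 ⊕  71 = 205
byte 10: 126 ⊕ 130 = 252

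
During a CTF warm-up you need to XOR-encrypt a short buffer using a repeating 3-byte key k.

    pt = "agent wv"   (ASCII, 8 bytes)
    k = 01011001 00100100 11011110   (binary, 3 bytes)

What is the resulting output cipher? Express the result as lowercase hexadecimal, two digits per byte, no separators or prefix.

3843bb3750fe2e52

The 3-byte key repeats, so the effective keystream is 59 24 de 59 24 de 59 24.
byte 0: 61 ⊕ 59 = 38
byte 1: 67 ⊕ 24 = 43
byte 2: 65 ⊕ de = bb
byte 3: 6e ⊕ 59 = 37
byte 4: 74 ⊕ 24 = 50
byte 5: 20 ⊕ de = fe
byte 6: 77 ⊕ 59 = 2e
byte 7: 76 ⊕ 24 = 52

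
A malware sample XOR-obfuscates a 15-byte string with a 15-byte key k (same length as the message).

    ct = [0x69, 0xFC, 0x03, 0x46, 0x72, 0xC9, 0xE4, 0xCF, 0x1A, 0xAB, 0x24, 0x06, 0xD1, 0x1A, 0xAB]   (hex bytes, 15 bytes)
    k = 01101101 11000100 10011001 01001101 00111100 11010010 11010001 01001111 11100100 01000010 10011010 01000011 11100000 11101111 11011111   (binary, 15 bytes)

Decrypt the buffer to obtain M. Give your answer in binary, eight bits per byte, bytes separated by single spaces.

00000100 00111000 10011010 00001011 01001110 00011011 00110101 10000000 11111110 11101001 10111110 01000101 00110001 11110101 01110100

69 ⊕ 6d = 04
fc ⊕ c4 = 38
03 ⊕ 99 = 9a
46 ⊕ 4d = 0b
72 ⊕ 3c = 4e
c9 ⊕ d2 = 1b
e4 ⊕ d1 = 35
cf ⊕ 4f = 80
1a ⊕ e4 = fe
ab ⊕ 42 = e9
24 ⊕ 9a = be
06 ⊕ 43 = 45
d1 ⊕ e0 = 31
1a ⊕ ef = f5
ab ⊕ df = 74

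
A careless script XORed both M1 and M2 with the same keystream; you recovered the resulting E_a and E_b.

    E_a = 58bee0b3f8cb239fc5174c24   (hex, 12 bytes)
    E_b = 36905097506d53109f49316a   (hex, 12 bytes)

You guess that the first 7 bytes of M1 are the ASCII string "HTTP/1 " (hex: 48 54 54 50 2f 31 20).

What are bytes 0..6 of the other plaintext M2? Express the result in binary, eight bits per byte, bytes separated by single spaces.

00100110 01111010 11100100 01110100 10000111 10010111 01010000

First, E_a ⊕ E_b = (M1 ⊕ K) ⊕ (M2 ⊕ K) = M1 ⊕ M2, so the key drops out. Then M2 = (M1 ⊕ M2) ⊕ M1 over the first 7 bytes.
byte 0: (58 ^ 36) ^ 48 = 6e ^ 48 = 26
byte 1: (be ^ 90) ^ 54 = 2e ^ 54 = 7a
byte 2: (e0 ^ 50) ^ 54 = b0 ^ 54 = e4
byte 3: (b3 ^ 97) ^ 50 = 24 ^ 50 = 74
byte 4: (f8 ^ 50) ^ 2f = a8 ^ 2f = 87
byte 5: (cb ^ 6d) ^ 31 = a6 ^ 31 = 97
byte 6: (23 ^ 53) ^ 20 = 70 ^ 20 = 50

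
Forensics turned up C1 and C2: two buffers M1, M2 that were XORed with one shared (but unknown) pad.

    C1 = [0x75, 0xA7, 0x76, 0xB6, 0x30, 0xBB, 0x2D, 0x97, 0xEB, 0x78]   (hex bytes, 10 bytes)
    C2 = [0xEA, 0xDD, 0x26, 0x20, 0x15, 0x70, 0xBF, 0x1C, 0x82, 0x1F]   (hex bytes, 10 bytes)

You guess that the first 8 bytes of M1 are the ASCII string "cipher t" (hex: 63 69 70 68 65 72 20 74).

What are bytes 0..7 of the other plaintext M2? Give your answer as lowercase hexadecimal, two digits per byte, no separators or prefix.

fc1320fe40b9b2ff

First, C1 ⊕ C2 = (M1 ⊕ K) ⊕ (M2 ⊕ K) = M1 ⊕ M2, so the key drops out. Then M2 = (M1 ⊕ M2) ⊕ M1 over the first 8 bytes.
byte 0: (75 ^ ea) ^ 63 = 9f ^ 63 = fc
byte 1: (a7 ^ dd) ^ 69 = 7a ^ 69 = 13
byte 2: (76 ^ 26) ^ 70 = 50 ^ 70 = 20
byte 3: (b6 ^ 20) ^ 68 = 96 ^ 68 = fe
byte 4: (30 ^ 15) ^ 65 = 25 ^ 65 = 40
byte 5: (bb ^ 70) ^ 72 = cb ^ 72 = b9
byte 6: (2d ^ bf) ^ 20 = 92 ^ 20 = b2
byte 7: (97 ^ 1c) ^ 74 = 8b ^ 74 = ff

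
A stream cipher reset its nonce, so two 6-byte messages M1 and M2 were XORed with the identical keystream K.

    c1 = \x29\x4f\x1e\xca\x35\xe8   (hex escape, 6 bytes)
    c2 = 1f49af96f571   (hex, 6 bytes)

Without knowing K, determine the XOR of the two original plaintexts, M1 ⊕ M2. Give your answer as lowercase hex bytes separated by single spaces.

36 06 b1 5c c0 99

c1 ⊕ c2 = (M1 ⊕ K) ⊕ (M2 ⊕ K) = M1 ⊕ M2 — the shared key cancels under XOR.
29 XOR 1f = 36
4f XOR 49 = 06
1e XOR af = b1
ca XOR 96 = 5c
35 XOR f5 = c0
e8 XOR 71 = 99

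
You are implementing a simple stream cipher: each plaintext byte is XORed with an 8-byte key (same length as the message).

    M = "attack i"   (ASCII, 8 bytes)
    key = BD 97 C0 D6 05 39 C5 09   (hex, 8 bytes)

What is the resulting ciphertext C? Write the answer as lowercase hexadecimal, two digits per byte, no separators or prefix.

XOR is its own inverse, so applying the key byte-wise gives the result directly.
 97 xor 189 = 220
116 xor 151 = 227
116 xor 192 = 180
 97 xor 214 = 183
 99 xor   5 = 102
107 xor  57 =  82
 32 xor 197 = 229
105 xor   9 =  96

dce3b4b76652e560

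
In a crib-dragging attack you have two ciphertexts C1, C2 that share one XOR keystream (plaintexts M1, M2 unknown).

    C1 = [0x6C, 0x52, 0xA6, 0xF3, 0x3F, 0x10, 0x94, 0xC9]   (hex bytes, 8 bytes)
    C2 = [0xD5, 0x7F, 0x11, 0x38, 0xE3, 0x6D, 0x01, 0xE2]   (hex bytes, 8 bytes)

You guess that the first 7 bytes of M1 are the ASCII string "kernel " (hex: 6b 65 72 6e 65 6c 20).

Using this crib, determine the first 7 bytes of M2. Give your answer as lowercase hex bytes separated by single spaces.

d2 48 c5 a5 b9 11 b5

First, C1 ⊕ C2 = (M1 ⊕ K) ⊕ (M2 ⊕ K) = M1 ⊕ M2, so the key drops out. Then M2 = (M1 ⊕ M2) ⊕ M1 over the first 7 bytes.
byte 0: (6c ⊕ d5) ⊕ 6b = b9 ⊕ 6b = d2
byte 1: (52 ⊕ 7f) ⊕ 65 = 2d ⊕ 65 = 48
byte 2: (a6 ⊕ 11) ⊕ 72 = b7 ⊕ 72 = c5
byte 3: (f3 ⊕ 38) ⊕ 6e = cb ⊕ 6e = a5
byte 4: (3f ⊕ e3) ⊕ 65 = dc ⊕ 65 = b9
byte 5: (10 ⊕ 6d) ⊕ 6c = 7d ⊕ 6c = 11
byte 6: (94 ⊕ 01) ⊕ 20 = 95 ⊕ 20 = b5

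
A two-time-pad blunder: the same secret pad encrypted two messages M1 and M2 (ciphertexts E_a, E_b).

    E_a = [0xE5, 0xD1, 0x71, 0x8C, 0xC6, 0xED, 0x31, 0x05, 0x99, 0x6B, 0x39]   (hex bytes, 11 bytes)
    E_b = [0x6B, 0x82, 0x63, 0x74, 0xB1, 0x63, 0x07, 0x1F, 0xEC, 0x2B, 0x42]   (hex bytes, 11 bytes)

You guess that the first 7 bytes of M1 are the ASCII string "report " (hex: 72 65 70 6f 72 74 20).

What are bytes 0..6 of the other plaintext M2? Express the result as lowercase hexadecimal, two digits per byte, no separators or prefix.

First, E_a ⊕ E_b = (M1 ⊕ K) ⊕ (M2 ⊕ K) = M1 ⊕ M2, so the key drops out. Then M2 = (M1 ⊕ M2) ⊕ M1 over the first 7 bytes.
byte 0: (e5 ⊕ 6b) ⊕ 72 = 8e ⊕ 72 = fc
byte 1: (d1 ⊕ 82) ⊕ 65 = 53 ⊕ 65 = 36
byte 2: (71 ⊕ 63) ⊕ 70 = 12 ⊕ 70 = 62
byte 3: (8c ⊕ 74) ⊕ 6f = f8 ⊕ 6f = 97
byte 4: (c6 ⊕ b1) ⊕ 72 = 77 ⊕ 72 = 05
byte 5: (ed ⊕ 63) ⊕ 74 = 8e ⊕ 74 = fa
byte 6: (31 ⊕ 07) ⊕ 20 = 36 ⊕ 20 = 16

fc36629705fa16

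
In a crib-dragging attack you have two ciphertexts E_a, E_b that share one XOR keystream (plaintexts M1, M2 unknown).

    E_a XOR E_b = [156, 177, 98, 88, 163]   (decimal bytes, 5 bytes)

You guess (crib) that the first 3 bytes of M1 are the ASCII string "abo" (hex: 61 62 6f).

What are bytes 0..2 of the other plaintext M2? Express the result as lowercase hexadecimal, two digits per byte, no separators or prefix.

fdd30d

Since E_a ⊕ E_b = M1 ⊕ M2, XORing with the guessed M1 bytes yields the corresponding M2 bytes: M2 = (E_a ⊕ E_b) ⊕ M1.
10011100 ⊕ 01100001 = 11111101
10110001 ⊕ 01100010 = 11010011
01100010 ⊕ 01101111 = 00001101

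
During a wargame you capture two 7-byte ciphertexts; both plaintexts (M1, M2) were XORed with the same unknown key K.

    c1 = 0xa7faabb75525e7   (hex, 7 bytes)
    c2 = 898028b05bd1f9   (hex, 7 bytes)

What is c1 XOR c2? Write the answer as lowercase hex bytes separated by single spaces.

2e 7a 83 07 0e f4 1e

c1 ⊕ c2 = (M1 ⊕ K) ⊕ (M2 ⊕ K) = M1 ⊕ M2 — the shared key cancels under XOR.
byte 0: a7 xor 89 = 2e
byte 1: fa xor 80 = 7a
byte 2: ab xor 28 = 83
byte 3: b7 xor b0 = 07
byte 4: 55 xor 5b = 0e
byte 5: 25 xor d1 = f4
byte 6: e7 xor f9 = 1e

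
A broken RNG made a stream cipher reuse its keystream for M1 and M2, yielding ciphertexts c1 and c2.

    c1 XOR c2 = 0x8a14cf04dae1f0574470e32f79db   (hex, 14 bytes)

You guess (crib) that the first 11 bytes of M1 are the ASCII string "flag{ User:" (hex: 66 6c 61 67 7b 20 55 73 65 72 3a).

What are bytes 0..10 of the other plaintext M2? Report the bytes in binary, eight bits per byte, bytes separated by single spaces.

11101100 01111000 10101110 01100011 10100001 11000001 10100101 00100100 00100001 00000010 11011001

Since c1 ⊕ c2 = M1 ⊕ M2, XORing with the guessed M1 bytes yields the corresponding M2 bytes: M2 = (c1 ⊕ c2) ⊕ M1.
8a XOR 66 = ec
14 XOR 6c = 78
cf XOR 61 = ae
04 XOR 67 = 63
da XOR 7b = a1
e1 XOR 20 = c1
f0 XOR 55 = a5
57 XOR 73 = 24
44 XOR 65 = 21
70 XOR 72 = 02
e3 XOR 3a = d9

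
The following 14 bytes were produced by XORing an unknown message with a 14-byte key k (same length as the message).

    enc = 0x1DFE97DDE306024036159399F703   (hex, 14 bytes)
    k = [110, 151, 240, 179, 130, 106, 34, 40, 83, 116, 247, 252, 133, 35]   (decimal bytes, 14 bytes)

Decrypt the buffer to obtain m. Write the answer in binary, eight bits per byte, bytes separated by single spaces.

01110011 01101001 01100111 01101110 01100001 01101100 00100000 01101000 01100101 01100001 01100100 01100101 01110010 00100000

XOR is its own inverse, so applying the key byte-wise gives the result directly.
byte 0: 00011101 ^ 01101110 = 01110011
byte 1: 11111110 ^ 10010111 = 01101001
byte 2: 10010111 ^ 11110000 = 01100111
byte 3: 11011101 ^ 10110011 = 01101110
byte 4: 11100011 ^ 10000010 = 01100001
byte 5: 00000110 ^ 01101010 = 01101100
byte 6: 00000010 ^ 00100010 = 00100000
byte 7: 01000000 ^ 00101000 = 01101000
byte 8: 00110110 ^ 01010011 = 01100101
byte 9: 00010101 ^ 01110100 = 01100001
byte 10: 10010011 ^ 11110111 = 01100100
byte 11: 10011001 ^ 11111100 = 01100101
byte 12: 11110111 ^ 10000101 = 01110010
byte 13: 00000011 ^ 00100011 = 00100000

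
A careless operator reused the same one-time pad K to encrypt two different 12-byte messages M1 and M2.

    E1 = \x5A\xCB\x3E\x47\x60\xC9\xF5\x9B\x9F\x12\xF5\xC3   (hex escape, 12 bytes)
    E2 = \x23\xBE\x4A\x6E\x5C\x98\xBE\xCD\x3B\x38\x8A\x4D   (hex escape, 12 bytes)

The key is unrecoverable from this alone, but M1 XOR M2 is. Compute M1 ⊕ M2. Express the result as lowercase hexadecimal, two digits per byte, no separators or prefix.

797574293c514b56a42a7f8e

E1 ⊕ E2 = (M1 ⊕ K) ⊕ (M2 ⊕ K) = M1 ⊕ M2 — the shared key cancels under XOR.
byte 0: 01011010 xor 00100011 = 01111001
byte 1: 11001011 xor 10111110 = 01110101
byte 2: 00111110 xor 01001010 = 01110100
byte 3: 01000111 xor 01101110 = 00101001
byte 4: 01100000 xor 01011100 = 00111100
byte 5: 11001001 xor 10011000 = 01010001
byte 6: 11110101 xor 10111110 = 01001011
byte 7: 10011011 xor 11001101 = 01010110
byte 8: 10011111 xor 00111011 = 10100100
byte 9: 00010010 xor 00111000 = 00101010
byte 10: 11110101 xor 10001010 = 01111111
byte 11: 11000011 xor 01001101 = 10001110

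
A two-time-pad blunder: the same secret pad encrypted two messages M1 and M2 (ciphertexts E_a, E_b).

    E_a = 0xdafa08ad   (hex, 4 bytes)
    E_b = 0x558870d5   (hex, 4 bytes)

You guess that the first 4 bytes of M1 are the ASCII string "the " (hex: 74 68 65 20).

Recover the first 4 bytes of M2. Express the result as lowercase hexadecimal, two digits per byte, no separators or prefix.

First, E_a ⊕ E_b = (M1 ⊕ K) ⊕ (M2 ⊕ K) = M1 ⊕ M2, so the key drops out. Then M2 = (M1 ⊕ M2) ⊕ M1 over the first 4 bytes.
byte 0: (da xor 55) xor 74 = 8f xor 74 = fb
byte 1: (fa xor 88) xor 68 = 72 xor 68 = 1a
byte 2: (08 xor 70) xor 65 = 78 xor 65 = 1d
byte 3: (ad xor d5) xor 20 = 78 xor 20 = 58

fb1a1d58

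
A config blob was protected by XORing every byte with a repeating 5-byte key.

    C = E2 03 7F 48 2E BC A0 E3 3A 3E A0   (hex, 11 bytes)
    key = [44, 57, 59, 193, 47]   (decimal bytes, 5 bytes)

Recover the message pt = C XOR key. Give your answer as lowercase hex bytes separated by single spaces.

ce 3a 44 89 01 90 99 d8 fb 11 8c

The 5-byte key repeats, so the effective keystream is 2c 39 3b c1 2f 2c 39 3b c1 2f 2c.
byte 0: e2 ⊕ 2c = ce
byte 1: 03 ⊕ 39 = 3a
byte 2: 7f ⊕ 3b = 44
byte 3: 48 ⊕ c1 = 89
byte 4: 2e ⊕ 2f = 01
byte 5: bc ⊕ 2c = 90
byte 6: a0 ⊕ 39 = 99
byte 7: e3 ⊕ 3b = d8
byte 8: 3a ⊕ c1 = fb
byte 9: 3e ⊕ 2f = 11
byte 10: a0 ⊕ 2c = 8c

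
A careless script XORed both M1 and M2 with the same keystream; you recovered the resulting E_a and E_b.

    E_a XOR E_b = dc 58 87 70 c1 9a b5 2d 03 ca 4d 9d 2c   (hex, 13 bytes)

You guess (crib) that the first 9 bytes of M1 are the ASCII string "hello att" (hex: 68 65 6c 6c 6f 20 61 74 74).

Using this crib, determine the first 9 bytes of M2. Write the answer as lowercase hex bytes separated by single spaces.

Since E_a ⊕ E_b = M1 ⊕ M2, XORing with the guessed M1 bytes yields the corresponding M2 bytes: M2 = (E_a ⊕ E_b) ⊕ M1.
byte 0: dc XOR 68 = b4
byte 1: 58 XOR 65 = 3d
byte 2: 87 XOR 6c = eb
byte 3: 70 XOR 6c = 1c
byte 4: c1 XOR 6f = ae
byte 5: 9a XOR 20 = ba
byte 6: b5 XOR 61 = d4
byte 7: 2d XOR 74 = 59
byte 8: 03 XOR 74 = 77

b4 3d eb 1c ae ba d4 59 77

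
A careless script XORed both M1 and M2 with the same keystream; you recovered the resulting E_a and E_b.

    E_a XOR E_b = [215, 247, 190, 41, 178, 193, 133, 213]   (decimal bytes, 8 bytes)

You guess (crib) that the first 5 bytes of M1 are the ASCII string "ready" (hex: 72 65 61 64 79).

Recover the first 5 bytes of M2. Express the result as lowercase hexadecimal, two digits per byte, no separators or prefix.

a592df4dcb

Since E_a ⊕ E_b = M1 ⊕ M2, XORing with the guessed M1 bytes yields the corresponding M2 bytes: M2 = (E_a ⊕ E_b) ⊕ M1.
byte 0: d7 ⊕ 72 = a5
byte 1: f7 ⊕ 65 = 92
byte 2: be ⊕ 61 = df
byte 3: 29 ⊕ 64 = 4d
byte 4: b2 ⊕ 79 = cb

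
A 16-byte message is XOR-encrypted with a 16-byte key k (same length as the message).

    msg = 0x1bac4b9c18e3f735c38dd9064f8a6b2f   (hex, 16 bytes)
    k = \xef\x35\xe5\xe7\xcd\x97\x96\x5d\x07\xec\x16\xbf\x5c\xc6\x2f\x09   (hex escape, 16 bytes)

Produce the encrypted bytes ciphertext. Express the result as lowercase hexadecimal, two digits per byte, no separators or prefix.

1b XOR ef = f4
ac XOR 35 = 99
4b XOR e5 = ae
9c XOR e7 = 7b
18 XOR cd = d5
e3 XOR 97 = 74
f7 XOR 96 = 61
35 XOR 5d = 68
c3 XOR 07 = c4
8d XOR ec = 61
d9 XOR 16 = cf
06 XOR bf = b9
4f XOR 5c = 13
8a XOR c6 = 4c
6b XOR 2f = 44
2f XOR 09 = 26

f499ae7bd5746168c461cfb9134c4426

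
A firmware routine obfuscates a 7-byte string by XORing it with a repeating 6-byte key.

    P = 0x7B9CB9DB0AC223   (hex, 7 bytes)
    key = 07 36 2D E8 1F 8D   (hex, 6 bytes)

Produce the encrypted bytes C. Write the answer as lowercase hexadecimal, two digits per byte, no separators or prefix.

The 6-byte key repeats, so the effective keystream is 07 36 2d e8 1f 8d 07.
byte 0: 123 xor   7 = 124
byte 1: 156 xor  54 = 170
byte 2: 185 xor  45 = 148
byte 3: 219 xor 232 =  51
byte 4:  10 xor  31 =  21
byte 5: 194 xor 141 =  79
byte 6:  35 xor   7 =  36

7caa9433154f24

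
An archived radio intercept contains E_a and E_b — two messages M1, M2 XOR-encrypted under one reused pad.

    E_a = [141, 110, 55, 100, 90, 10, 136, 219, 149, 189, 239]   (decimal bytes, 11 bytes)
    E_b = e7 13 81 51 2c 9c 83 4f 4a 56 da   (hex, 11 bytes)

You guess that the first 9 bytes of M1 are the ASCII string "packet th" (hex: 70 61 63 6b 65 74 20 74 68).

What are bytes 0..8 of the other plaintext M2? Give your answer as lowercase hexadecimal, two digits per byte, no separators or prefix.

1a1cd55e13e22be0b7

First, E_a ⊕ E_b = (M1 ⊕ K) ⊕ (M2 ⊕ K) = M1 ⊕ M2, so the key drops out. Then M2 = (M1 ⊕ M2) ⊕ M1 over the first 9 bytes.
byte 0: (8d ^ e7) ^ 70 = 6a ^ 70 = 1a
byte 1: (6e ^ 13) ^ 61 = 7d ^ 61 = 1c
byte 2: (37 ^ 81) ^ 63 = b6 ^ 63 = d5
byte 3: (64 ^ 51) ^ 6b = 35 ^ 6b = 5e
byte 4: (5a ^ 2c) ^ 65 = 76 ^ 65 = 13
byte 5: (0a ^ 9c) ^ 74 = 96 ^ 74 = e2
byte 6: (88 ^ 83) ^ 20 = 0b ^ 20 = 2b
byte 7: (db ^ 4f) ^ 74 = 94 ^ 74 = e0
byte 8: (95 ^ 4a) ^ 68 = df ^ 68 = b7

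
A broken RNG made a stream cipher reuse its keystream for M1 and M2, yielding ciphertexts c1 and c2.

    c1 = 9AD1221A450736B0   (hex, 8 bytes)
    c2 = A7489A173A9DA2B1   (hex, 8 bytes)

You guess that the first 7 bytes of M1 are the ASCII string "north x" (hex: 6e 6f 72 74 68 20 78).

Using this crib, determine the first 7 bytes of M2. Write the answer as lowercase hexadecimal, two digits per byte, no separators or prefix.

First, c1 ⊕ c2 = (M1 ⊕ K) ⊕ (M2 ⊕ K) = M1 ⊕ M2, so the key drops out. Then M2 = (M1 ⊕ M2) ⊕ M1 over the first 7 bytes.
byte 0: (9a ^ a7) ^ 6e = 3d ^ 6e = 53
byte 1: (d1 ^ 48) ^ 6f = 99 ^ 6f = f6
byte 2: (22 ^ 9a) ^ 72 = b8 ^ 72 = ca
byte 3: (1a ^ 17) ^ 74 = 0d ^ 74 = 79
byte 4: (45 ^ 3a) ^ 68 = 7f ^ 68 = 17
byte 5: (07 ^ 9d) ^ 20 = 9a ^ 20 = ba
byte 6: (36 ^ a2) ^ 78 = 94 ^ 78 = ec

53f6ca7917baec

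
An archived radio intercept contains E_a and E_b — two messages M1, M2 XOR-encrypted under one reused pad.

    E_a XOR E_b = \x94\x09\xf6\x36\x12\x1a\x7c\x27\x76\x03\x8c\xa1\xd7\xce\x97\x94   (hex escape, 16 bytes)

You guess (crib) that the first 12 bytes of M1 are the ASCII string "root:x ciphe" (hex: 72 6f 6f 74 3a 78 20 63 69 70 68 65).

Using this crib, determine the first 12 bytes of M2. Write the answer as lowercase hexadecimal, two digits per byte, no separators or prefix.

e666994228625c441f73e4c4

Since E_a ⊕ E_b = M1 ⊕ M2, XORing with the guessed M1 bytes yields the corresponding M2 bytes: M2 = (E_a ⊕ E_b) ⊕ M1.
byte 0: 148 xor 114 = 230
byte 1:   9 xor 111 = 102
byte 2: 246 xor 111 = 153
byte 3:  54 xor 116 =  66
byte 4:  18 xor  58 =  40
byte 5:  26 xor 120 =  98
byte 6: 124 xor  32 =  92
byte 7:  39 xor  99 =  68
byte 8: 118 xor 105 =  31
byte 9:   3 xor 112 = 115
byte 10: 140 xor 104 = 228
byte 11: 161 xor 101 = 196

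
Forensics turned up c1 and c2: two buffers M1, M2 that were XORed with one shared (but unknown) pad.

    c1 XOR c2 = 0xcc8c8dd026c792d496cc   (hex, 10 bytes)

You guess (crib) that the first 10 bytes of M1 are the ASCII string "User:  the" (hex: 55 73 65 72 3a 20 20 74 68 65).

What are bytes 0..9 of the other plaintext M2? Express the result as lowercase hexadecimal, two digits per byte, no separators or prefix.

99ffe8a21ce7b2a0fea9

Since c1 ⊕ c2 = M1 ⊕ M2, XORing with the guessed M1 bytes yields the corresponding M2 bytes: M2 = (c1 ⊕ c2) ⊕ M1.
204 ^  85 = 153
140 ^ 115 = 255
141 ^ 101 = 232
208 ^ 114 = 162
 38 ^  58 =  28
199 ^  32 = 231
146 ^  32 = 178
212 ^ 116 = 160
150 ^ 104 = 254
204 ^ 101 = 169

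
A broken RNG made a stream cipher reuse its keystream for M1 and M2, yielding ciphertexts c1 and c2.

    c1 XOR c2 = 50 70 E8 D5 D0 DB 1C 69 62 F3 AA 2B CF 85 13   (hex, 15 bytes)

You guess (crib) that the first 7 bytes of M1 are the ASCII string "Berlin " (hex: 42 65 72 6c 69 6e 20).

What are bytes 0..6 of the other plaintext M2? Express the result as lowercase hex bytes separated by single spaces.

12 15 9a b9 b9 b5 3c

Since c1 ⊕ c2 = M1 ⊕ M2, XORing with the guessed M1 bytes yields the corresponding M2 bytes: M2 = (c1 ⊕ c2) ⊕ M1.
01010000 XOR 01000010 = 00010010
01110000 XOR 01100101 = 00010101
11101000 XOR 01110010 = 10011010
11010101 XOR 01101100 = 10111001
11010000 XOR 01101001 = 10111001
11011011 XOR 01101110 = 10110101
00011100 XOR 00100000 = 00111100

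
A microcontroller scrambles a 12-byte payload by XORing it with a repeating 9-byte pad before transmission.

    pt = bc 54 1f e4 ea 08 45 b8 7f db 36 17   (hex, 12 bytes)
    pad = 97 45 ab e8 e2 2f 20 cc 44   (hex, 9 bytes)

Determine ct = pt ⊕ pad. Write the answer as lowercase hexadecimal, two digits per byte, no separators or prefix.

The 9-byte key repeats, so the effective keystream is 97 45 ab e8 e2 2f 20 cc 44 97 45 ab.
byte 0: 10111100 XOR 10010111 = 00101011
byte 1: 01010100 XOR 01000101 = 00010001
byte 2: 00011111 XOR 10101011 = 10110100
byte 3: 11100100 XOR 11101000 = 00001100
byte 4: 11101010 XOR 11100010 = 00001000
byte 5: 00001000 XOR 00101111 = 00100111
byte 6: 01000101 XOR 00100000 = 01100101
byte 7: 10111000 XOR 11001100 = 01110100
byte 8: 01111111 XOR 01000100 = 00111011
byte 9: 11011011 XOR 10010111 = 01001100
byte 10: 00110110 XOR 01000101 = 01110011
byte 11: 00010111 XOR 10101011 = 10111100

2b11b40c082765743b4c73bc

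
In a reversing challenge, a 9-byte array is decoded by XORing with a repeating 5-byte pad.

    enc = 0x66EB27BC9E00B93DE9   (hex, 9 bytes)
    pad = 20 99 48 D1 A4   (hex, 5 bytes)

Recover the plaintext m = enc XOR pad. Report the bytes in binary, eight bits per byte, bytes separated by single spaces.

01000110 01110010 01101111 01101101 00111010 00100000 00100000 01110101 00111000

The 5-byte key repeats, so the effective keystream is 20 99 48 d1 a4 20 99 48 d1.
byte 0: 66 ⊕ 20 = 46
byte 1: eb ⊕ 99 = 72
byte 2: 27 ⊕ 48 = 6f
byte 3: bc ⊕ d1 = 6d
byte 4: 9e ⊕ a4 = 3a
byte 5: 00 ⊕ 20 = 20
byte 6: b9 ⊕ 99 = 20
byte 7: 3d ⊕ 48 = 75
byte 8: e9 ⊕ d1 = 38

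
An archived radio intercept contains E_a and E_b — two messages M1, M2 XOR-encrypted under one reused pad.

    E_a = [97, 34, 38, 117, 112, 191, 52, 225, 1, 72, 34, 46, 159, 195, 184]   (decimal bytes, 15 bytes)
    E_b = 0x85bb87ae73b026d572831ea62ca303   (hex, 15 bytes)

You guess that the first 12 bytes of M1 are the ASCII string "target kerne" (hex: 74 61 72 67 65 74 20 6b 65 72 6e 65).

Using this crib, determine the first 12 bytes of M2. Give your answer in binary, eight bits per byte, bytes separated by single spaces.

First, E_a ⊕ E_b = (M1 ⊕ K) ⊕ (M2 ⊕ K) = M1 ⊕ M2, so the key drops out. Then M2 = (M1 ⊕ M2) ⊕ M1 over the first 12 bytes.
byte 0: (61 xor 85) xor 74 = e4 xor 74 = 90
byte 1: (22 xor bb) xor 61 = 99 xor 61 = f8
byte 2: (26 xor 87) xor 72 = a1 xor 72 = d3
byte 3: (75 xor ae) xor 67 = db xor 67 = bc
byte 4: (70 xor 73) xor 65 = 03 xor 65 = 66
byte 5: (bf xor b0) xor 74 = 0f xor 74 = 7b
byte 6: (34 xor 26) xor 20 = 12 xor 20 = 32
byte 7: (e1 xor d5) xor 6b = 34 xor 6b = 5f
byte 8: (01 xor 72) xor 65 = 73 xor 65 = 16
byte 9: (48 xor 83) xor 72 = cb xor 72 = b9
byte 10: (22 xor 1e) xor 6e = 3c xor 6e = 52
byte 11: (2e xor a6) xor 65 = 88 xor 65 = ed

10010000 11111000 11010011 10111100 01100110 01111011 00110010 01011111 00010110 10111001 01010010 11101101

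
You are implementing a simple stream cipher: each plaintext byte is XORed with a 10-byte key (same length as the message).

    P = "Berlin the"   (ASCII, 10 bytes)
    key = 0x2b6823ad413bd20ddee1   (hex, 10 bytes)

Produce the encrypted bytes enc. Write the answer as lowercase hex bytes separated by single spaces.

XOR is its own inverse, so applying the key byte-wise gives the result directly.
byte 0: 42 ⊕ 2b = 69
byte 1: 65 ⊕ 68 = 0d
byte 2: 72 ⊕ 23 = 51
byte 3: 6c ⊕ ad = c1
byte 4: 69 ⊕ 41 = 28
byte 5: 6e ⊕ 3b = 55
byte 6: 20 ⊕ d2 = f2
byte 7: 74 ⊕ 0d = 79
byte 8: 68 ⊕ de = b6
byte 9: 65 ⊕ e1 = 84

69 0d 51 c1 28 55 f2 79 b6 84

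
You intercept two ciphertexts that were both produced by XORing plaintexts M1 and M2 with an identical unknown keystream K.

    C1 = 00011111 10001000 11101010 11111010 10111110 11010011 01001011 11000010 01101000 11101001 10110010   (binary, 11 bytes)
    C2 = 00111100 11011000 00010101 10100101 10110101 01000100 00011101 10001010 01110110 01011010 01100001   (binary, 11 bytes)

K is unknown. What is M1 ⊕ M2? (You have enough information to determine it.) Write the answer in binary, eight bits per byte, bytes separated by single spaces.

C1 ⊕ C2 = (M1 ⊕ K) ⊕ (M2 ⊕ K) = M1 ⊕ M2 — the shared key cancels under XOR.
1f xor 3c = 23
88 xor d8 = 50
ea xor 15 = ff
fa xor a5 = 5f
be xor b5 = 0b
d3 xor 44 = 97
4b xor 1d = 56
c2 xor 8a = 48
68 xor 76 = 1e
e9 xor 5a = b3
b2 xor 61 = d3

00100011 01010000 11111111 01011111 00001011 10010111 01010110 01001000 00011110 10110011 11010011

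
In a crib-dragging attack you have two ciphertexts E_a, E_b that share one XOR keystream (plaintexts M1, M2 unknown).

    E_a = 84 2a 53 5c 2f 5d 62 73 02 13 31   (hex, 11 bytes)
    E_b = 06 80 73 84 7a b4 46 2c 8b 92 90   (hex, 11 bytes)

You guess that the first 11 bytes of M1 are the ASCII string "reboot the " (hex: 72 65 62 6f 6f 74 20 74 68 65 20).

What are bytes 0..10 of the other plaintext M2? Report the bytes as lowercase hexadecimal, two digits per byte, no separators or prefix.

First, E_a ⊕ E_b = (M1 ⊕ K) ⊕ (M2 ⊕ K) = M1 ⊕ M2, so the key drops out. Then M2 = (M1 ⊕ M2) ⊕ M1 over the first 11 bytes.
byte 0: (84 xor 06) xor 72 = 82 xor 72 = f0
byte 1: (2a xor 80) xor 65 = aa xor 65 = cf
byte 2: (53 xor 73) xor 62 = 20 xor 62 = 42
byte 3: (5c xor 84) xor 6f = d8 xor 6f = b7
byte 4: (2f xor 7a) xor 6f = 55 xor 6f = 3a
byte 5: (5d xor b4) xor 74 = e9 xor 74 = 9d
byte 6: (62 xor 46) xor 20 = 24 xor 20 = 04
byte 7: (73 xor 2c) xor 74 = 5f xor 74 = 2b
byte 8: (02 xor 8b) xor 68 = 89 xor 68 = e1
byte 9: (13 xor 92) xor 65 = 81 xor 65 = e4
byte 10: (31 xor 90) xor 20 = a1 xor 20 = 81

f0cf42b73a9d042be1e481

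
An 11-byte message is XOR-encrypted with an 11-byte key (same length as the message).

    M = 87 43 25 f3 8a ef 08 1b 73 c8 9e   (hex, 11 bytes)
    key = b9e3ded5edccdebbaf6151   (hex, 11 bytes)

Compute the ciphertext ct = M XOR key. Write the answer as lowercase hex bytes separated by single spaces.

3e a0 fb 26 67 23 d6 a0 dc a9 cf

87 XOR b9 = 3e
43 XOR e3 = a0
25 XOR de = fb
f3 XOR d5 = 26
8a XOR ed = 67
ef XOR cc = 23
08 XOR de = d6
1b XOR bb = a0
73 XOR af = dc
c8 XOR 61 = a9
9e XOR 51 = cf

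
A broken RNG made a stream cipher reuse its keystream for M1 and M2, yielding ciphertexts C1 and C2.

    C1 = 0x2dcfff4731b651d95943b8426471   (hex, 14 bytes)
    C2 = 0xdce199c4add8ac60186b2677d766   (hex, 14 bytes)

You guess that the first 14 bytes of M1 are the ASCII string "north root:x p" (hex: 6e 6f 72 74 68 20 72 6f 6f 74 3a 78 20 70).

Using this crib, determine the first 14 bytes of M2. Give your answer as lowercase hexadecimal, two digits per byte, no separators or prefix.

First, C1 ⊕ C2 = (M1 ⊕ K) ⊕ (M2 ⊕ K) = M1 ⊕ M2, so the key drops out. Then M2 = (M1 ⊕ M2) ⊕ M1 over the first 14 bytes.
byte 0: (2d ^ dc) ^ 6e = f1 ^ 6e = 9f
byte 1: (cf ^ e1) ^ 6f = 2e ^ 6f = 41
byte 2: (ff ^ 99) ^ 72 = 66 ^ 72 = 14
byte 3: (47 ^ c4) ^ 74 = 83 ^ 74 = f7
byte 4: (31 ^ ad) ^ 68 = 9c ^ 68 = f4
byte 5: (b6 ^ d8) ^ 20 = 6e ^ 20 = 4e
byte 6: (51 ^ ac) ^ 72 = fd ^ 72 = 8f
byte 7: (d9 ^ 60) ^ 6f = b9 ^ 6f = d6
byte 8: (59 ^ 18) ^ 6f = 41 ^ 6f = 2e
byte 9: (43 ^ 6b) ^ 74 = 28 ^ 74 = 5c
byte 10: (b8 ^ 26) ^ 3a = 9e ^ 3a = a4
byte 11: (42 ^ 77) ^ 78 = 35 ^ 78 = 4d
byte 12: (64 ^ d7) ^ 20 = b3 ^ 20 = 93
byte 13: (71 ^ 66) ^ 70 = 17 ^ 70 = 67

9f4114f7f44e8fd62e5ca44d9367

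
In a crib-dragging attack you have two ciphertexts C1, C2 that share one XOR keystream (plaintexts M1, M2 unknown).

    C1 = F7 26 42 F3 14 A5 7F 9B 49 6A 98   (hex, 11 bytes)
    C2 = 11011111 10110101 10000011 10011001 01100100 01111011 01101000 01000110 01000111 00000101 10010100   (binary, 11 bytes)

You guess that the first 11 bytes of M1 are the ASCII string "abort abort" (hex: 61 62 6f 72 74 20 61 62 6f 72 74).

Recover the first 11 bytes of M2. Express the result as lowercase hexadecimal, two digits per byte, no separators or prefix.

First, C1 ⊕ C2 = (M1 ⊕ K) ⊕ (M2 ⊕ K) = M1 ⊕ M2, so the key drops out. Then M2 = (M1 ⊕ M2) ⊕ M1 over the first 11 bytes.
byte 0: (f7 ⊕ df) ⊕ 61 = 28 ⊕ 61 = 49
byte 1: (26 ⊕ b5) ⊕ 62 = 93 ⊕ 62 = f1
byte 2: (42 ⊕ 83) ⊕ 6f = c1 ⊕ 6f = ae
byte 3: (f3 ⊕ 99) ⊕ 72 = 6a ⊕ 72 = 18
byte 4: (14 ⊕ 64) ⊕ 74 = 70 ⊕ 74 = 04
byte 5: (a5 ⊕ 7b) ⊕ 20 = de ⊕ 20 = fe
byte 6: (7f ⊕ 68) ⊕ 61 = 17 ⊕ 61 = 76
byte 7: (9b ⊕ 46) ⊕ 62 = dd ⊕ 62 = bf
byte 8: (49 ⊕ 47) ⊕ 6f = 0e ⊕ 6f = 61
byte 9: (6a ⊕ 05) ⊕ 72 = 6f ⊕ 72 = 1d
byte 10: (98 ⊕ 94) ⊕ 74 = 0c ⊕ 74 = 78

49f1ae1804fe76bf611d78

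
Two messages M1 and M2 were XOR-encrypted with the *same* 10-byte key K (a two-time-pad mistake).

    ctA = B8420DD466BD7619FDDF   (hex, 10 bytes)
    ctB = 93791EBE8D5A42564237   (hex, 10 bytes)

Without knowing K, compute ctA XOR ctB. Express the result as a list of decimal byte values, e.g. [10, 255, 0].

[43, 59, 19, 106, 235, 231, 52, 79, 191, 232]

ctA ⊕ ctB = (M1 ⊕ K) ⊕ (M2 ⊕ K) = M1 ⊕ M2 — the shared key cancels under XOR.
byte 0: 184 xor 147 =  43
byte 1:  66 xor 121 =  59
byte 2:  13 xor  30 =  19
byte 3: 212 xor 190 = 106
byte 4: 102 xor 141 = 235
byte 5: 189 xor  90 = 231
byte 6: 118 xor  66 =  52
byte 7:  25 xor  86 =  79
byte 8: 253 xor  66 = 191
byte 9: 223 xor  55 = 232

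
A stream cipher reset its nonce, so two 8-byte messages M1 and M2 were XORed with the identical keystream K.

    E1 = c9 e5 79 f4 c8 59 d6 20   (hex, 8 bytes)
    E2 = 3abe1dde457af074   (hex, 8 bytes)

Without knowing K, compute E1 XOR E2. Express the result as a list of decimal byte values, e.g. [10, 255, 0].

[243, 91, 100, 42, 141, 35, 38, 84]

E1 ⊕ E2 = (M1 ⊕ K) ⊕ (M2 ⊕ K) = M1 ⊕ M2 — the shared key cancels under XOR.
c9 ^ 3a = f3
e5 ^ be = 5b
79 ^ 1d = 64
f4 ^ de = 2a
c8 ^ 45 = 8d
59 ^ 7a = 23
d6 ^ f0 = 26
20 ^ 74 = 54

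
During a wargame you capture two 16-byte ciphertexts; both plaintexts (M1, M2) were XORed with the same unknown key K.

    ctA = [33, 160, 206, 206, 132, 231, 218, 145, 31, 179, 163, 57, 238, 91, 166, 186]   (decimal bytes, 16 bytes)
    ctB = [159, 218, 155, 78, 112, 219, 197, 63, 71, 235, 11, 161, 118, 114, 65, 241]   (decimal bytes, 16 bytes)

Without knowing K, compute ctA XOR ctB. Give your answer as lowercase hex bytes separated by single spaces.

be 7a 55 80 f4 3c 1f ae 58 58 a8 98 98 29 e7 4b

ctA ⊕ ctB = (M1 ⊕ K) ⊕ (M2 ⊕ K) = M1 ⊕ M2 — the shared key cancels under XOR.
byte 0: 00100001 ⊕ 10011111 = 10111110
byte 1: 10100000 ⊕ 11011010 = 01111010
byte 2: 11001110 ⊕ 10011011 = 01010101
byte 3: 11001110 ⊕ 01001110 = 10000000
byte 4: 10000100 ⊕ 01110000 = 11110100
byte 5: 11100111 ⊕ 11011011 = 00111100
byte 6: 11011010 ⊕ 11000101 = 00011111
byte 7: 10010001 ⊕ 00111111 = 10101110
byte 8: 00011111 ⊕ 01000111 = 01011000
byte 9: 10110011 ⊕ 11101011 = 01011000
byte 10: 10100011 ⊕ 00001011 = 10101000
byte 11: 00111001 ⊕ 10100001 = 10011000
byte 12: 11101110 ⊕ 01110110 = 10011000
byte 13: 01011011 ⊕ 01110010 = 00101001
byte 14: 10100110 ⊕ 01000001 = 11100111
byte 15: 10111010 ⊕ 11110001 = 01001011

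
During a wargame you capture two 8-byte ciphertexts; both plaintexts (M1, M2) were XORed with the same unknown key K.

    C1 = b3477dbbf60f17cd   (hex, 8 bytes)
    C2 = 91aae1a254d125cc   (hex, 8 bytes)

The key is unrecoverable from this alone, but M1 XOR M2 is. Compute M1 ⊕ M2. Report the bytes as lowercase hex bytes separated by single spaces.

22 ed 9c 19 a2 de 32 01

C1 ⊕ C2 = (M1 ⊕ K) ⊕ (M2 ⊕ K) = M1 ⊕ M2 — the shared key cancels under XOR.
b3 ⊕ 91 = 22
47 ⊕ aa = ed
7d ⊕ e1 = 9c
bb ⊕ a2 = 19
f6 ⊕ 54 = a2
0f ⊕ d1 = de
17 ⊕ 25 = 32
cd ⊕ cc = 01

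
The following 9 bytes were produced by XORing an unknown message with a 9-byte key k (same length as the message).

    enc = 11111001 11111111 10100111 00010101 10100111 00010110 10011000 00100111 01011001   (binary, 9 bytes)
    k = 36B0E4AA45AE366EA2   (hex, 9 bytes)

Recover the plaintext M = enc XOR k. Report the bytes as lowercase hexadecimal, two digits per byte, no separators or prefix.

byte 0: f9 XOR 36 = cf
byte 1: ff XOR b0 = 4f
byte 2: a7 XOR e4 = 43
byte 3: 15 XOR aa = bf
byte 4: a7 XOR 45 = e2
byte 5: 16 XOR ae = b8
byte 6: 98 XOR 36 = ae
byte 7: 27 XOR 6e = 49
byte 8: 59 XOR a2 = fb

cf4f43bfe2b8ae49fb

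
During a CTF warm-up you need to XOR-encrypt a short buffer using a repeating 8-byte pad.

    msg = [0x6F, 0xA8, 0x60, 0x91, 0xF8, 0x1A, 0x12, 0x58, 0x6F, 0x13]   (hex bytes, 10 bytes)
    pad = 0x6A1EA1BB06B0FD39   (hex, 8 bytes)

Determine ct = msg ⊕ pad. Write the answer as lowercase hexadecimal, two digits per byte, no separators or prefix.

The 8-byte key repeats, so the effective keystream is 6a 1e a1 bb 06 b0 fd 39 6a 1e.
byte 0: 6f XOR 6a = 05
byte 1: a8 XOR 1e = b6
byte 2: 60 XOR a1 = c1
byte 3: 91 XOR bb = 2a
byte 4: f8 XOR 06 = fe
byte 5: 1a XOR b0 = aa
byte 6: 12 XOR fd = ef
byte 7: 58 XOR 39 = 61
byte 8: 6f XOR 6a = 05
byte 9: 13 XOR 1e = 0d

05b6c12afeaaef61050d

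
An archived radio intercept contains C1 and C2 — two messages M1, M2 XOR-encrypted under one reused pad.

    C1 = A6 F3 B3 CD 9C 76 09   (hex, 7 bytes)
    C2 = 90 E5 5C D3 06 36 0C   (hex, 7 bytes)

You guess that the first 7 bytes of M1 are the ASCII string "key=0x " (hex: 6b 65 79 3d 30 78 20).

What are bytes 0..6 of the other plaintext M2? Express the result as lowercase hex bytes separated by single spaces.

5d 73 96 23 aa 38 25

First, C1 ⊕ C2 = (M1 ⊕ K) ⊕ (M2 ⊕ K) = M1 ⊕ M2, so the key drops out. Then M2 = (M1 ⊕ M2) ⊕ M1 over the first 7 bytes.
byte 0: (a6 XOR 90) XOR 6b = 36 XOR 6b = 5d
byte 1: (f3 XOR e5) XOR 65 = 16 XOR 65 = 73
byte 2: (b3 XOR 5c) XOR 79 = ef XOR 79 = 96
byte 3: (cd XOR d3) XOR 3d = 1e XOR 3d = 23
byte 4: (9c XOR 06) XOR 30 = 9a XOR 30 = aa
byte 5: (76 XOR 36) XOR 78 = 40 XOR 78 = 38
byte 6: (09 XOR 0c) XOR 20 = 05 XOR 20 = 25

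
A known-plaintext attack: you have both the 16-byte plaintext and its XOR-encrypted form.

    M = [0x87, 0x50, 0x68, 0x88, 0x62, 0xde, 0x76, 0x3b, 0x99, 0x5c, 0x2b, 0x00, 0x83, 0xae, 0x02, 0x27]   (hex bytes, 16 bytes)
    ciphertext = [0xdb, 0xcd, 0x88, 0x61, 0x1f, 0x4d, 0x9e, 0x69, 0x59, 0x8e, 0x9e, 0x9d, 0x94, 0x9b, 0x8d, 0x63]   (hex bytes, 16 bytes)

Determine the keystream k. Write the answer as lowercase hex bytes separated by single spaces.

Since ciphertext = M ⊕ k, XORing both sides with M gives k = M ⊕ ciphertext.
87 XOR db = 5c
50 XOR cd = 9d
68 XOR 88 = e0
88 XOR 61 = e9
62 XOR 1f = 7d
de XOR 4d = 93
76 XOR 9e = e8
3b XOR 69 = 52
99 XOR 59 = c0
5c XOR 8e = d2
2b XOR 9e = b5
00 XOR 9d = 9d
83 XOR 94 = 17
ae XOR 9b = 35
02 XOR 8d = 8f
27 XOR 63 = 44

5c 9d e0 e9 7d 93 e8 52 c0 d2 b5 9d 17 35 8f 44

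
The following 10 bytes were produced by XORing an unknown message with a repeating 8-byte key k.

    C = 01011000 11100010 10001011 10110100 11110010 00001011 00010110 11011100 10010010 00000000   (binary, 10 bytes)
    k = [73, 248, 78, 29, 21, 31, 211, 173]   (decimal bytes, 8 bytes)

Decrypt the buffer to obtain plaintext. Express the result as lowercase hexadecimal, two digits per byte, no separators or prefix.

111ac5a9e714c571dbf8

The 8-byte key repeats, so the effective keystream is 49 f8 4e 1d 15 1f d3 ad 49 f8.
byte 0: 58 ⊕ 49 = 11
byte 1: e2 ⊕ f8 = 1a
byte 2: 8b ⊕ 4e = c5
byte 3: b4 ⊕ 1d = a9
byte 4: f2 ⊕ 15 = e7
byte 5: 0b ⊕ 1f = 14
byte 6: 16 ⊕ d3 = c5
byte 7: dc ⊕ ad = 71
byte 8: 92 ⊕ 49 = db
byte 9: 00 ⊕ f8 = f8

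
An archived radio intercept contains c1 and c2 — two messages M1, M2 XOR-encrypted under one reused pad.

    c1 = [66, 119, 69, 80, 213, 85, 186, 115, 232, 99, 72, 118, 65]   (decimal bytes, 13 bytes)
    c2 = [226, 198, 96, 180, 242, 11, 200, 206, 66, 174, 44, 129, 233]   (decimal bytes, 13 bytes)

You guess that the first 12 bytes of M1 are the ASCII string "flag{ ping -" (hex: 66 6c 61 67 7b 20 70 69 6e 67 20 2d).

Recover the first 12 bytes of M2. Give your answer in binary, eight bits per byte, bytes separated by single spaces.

11000110 11011101 01000100 10000011 01011100 01111110 00000010 11010100 11000100 10101010 01000100 11011010

First, c1 ⊕ c2 = (M1 ⊕ K) ⊕ (M2 ⊕ K) = M1 ⊕ M2, so the key drops out. Then M2 = (M1 ⊕ M2) ⊕ M1 over the first 12 bytes.
byte 0: (42 ⊕ e2) ⊕ 66 = a0 ⊕ 66 = c6
byte 1: (77 ⊕ c6) ⊕ 6c = b1 ⊕ 6c = dd
byte 2: (45 ⊕ 60) ⊕ 61 = 25 ⊕ 61 = 44
byte 3: (50 ⊕ b4) ⊕ 67 = e4 ⊕ 67 = 83
byte 4: (d5 ⊕ f2) ⊕ 7b = 27 ⊕ 7b = 5c
byte 5: (55 ⊕ 0b) ⊕ 20 = 5e ⊕ 20 = 7e
byte 6: (ba ⊕ c8) ⊕ 70 = 72 ⊕ 70 = 02
byte 7: (73 ⊕ ce) ⊕ 69 = bd ⊕ 69 = d4
byte 8: (e8 ⊕ 42) ⊕ 6e = aa ⊕ 6e = c4
byte 9: (63 ⊕ ae) ⊕ 67 = cd ⊕ 67 = aa
byte 10: (48 ⊕ 2c) ⊕ 20 = 64 ⊕ 20 = 44
byte 11: (76 ⊕ 81) ⊕ 2d = f7 ⊕ 2d = da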